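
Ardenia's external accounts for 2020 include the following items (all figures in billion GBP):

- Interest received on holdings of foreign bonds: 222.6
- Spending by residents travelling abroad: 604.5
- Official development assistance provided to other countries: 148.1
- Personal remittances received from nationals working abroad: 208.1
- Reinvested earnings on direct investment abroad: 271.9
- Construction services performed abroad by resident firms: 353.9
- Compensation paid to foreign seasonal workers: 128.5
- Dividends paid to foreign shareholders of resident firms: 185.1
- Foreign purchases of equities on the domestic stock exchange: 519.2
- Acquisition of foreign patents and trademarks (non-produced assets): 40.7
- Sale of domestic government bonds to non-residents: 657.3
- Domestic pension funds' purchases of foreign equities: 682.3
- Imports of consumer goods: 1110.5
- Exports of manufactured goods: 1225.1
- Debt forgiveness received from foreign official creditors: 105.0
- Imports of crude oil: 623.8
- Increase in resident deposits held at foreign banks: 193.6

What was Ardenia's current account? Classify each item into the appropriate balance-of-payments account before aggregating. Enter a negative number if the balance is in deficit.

-518.9

Goods: -1110.5 - 623.8 + 1225.1 = -509.2
Services: 353.9 - 604.5 = -250.6
Primary income: 271.9 - 185.1 + 222.6 - 128.5 = 180.9
Secondary income: -148.1 + 208.1 = 60.0
Current account = (-509.2) + (-250.6) + 180.9 + 60.0 = -518.9
(Excluded from the current account — financial account: foreign purchases of equities on the domestic stock exchange 519.2, sale of domestic government bonds to non-residents 657.3, domestic pension funds' purchases of foreign equities 682.3, increase in resident deposits held at foreign banks 193.6; capital account: acquisition of foreign patents and trademarks (non-produced assets) 40.7, debt forgiveness received from foreign official creditors 105.0.)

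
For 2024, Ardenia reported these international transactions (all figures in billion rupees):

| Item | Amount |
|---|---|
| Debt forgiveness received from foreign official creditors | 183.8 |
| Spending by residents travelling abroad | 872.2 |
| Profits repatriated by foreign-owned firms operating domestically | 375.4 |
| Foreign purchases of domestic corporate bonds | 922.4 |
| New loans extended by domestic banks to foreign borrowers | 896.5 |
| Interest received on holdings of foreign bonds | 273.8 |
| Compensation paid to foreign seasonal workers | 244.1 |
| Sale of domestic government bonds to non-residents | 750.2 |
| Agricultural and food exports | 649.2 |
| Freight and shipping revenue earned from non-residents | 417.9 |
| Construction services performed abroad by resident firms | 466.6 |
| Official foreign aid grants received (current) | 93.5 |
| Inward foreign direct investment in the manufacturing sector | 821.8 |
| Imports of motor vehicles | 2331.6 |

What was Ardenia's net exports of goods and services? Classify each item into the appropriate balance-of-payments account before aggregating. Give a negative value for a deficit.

-1670.1

Goods: 649.2 - 2331.6 = -1682.4
Services: 417.9 - 872.2 + 466.6 = 12.3
Trade balance = -1682.4 + 12.3 = -1670.1
(Excluded from the trade balance — capital account: debt forgiveness received from foreign official creditors 183.8; primary income: profits repatriated by foreign-owned firms operating domestically 375.4, interest received on holdings of foreign bonds 273.8, compensation paid to foreign seasonal workers 244.1; financial account: foreign purchases of domestic corporate bonds 922.4, new loans extended by domestic banks to foreign borrowers 896.5, sale of domestic government bonds to non-residents 750.2, inward foreign direct investment in the manufacturing sector 821.8; secondary income: official foreign aid grants received (current) 93.5.)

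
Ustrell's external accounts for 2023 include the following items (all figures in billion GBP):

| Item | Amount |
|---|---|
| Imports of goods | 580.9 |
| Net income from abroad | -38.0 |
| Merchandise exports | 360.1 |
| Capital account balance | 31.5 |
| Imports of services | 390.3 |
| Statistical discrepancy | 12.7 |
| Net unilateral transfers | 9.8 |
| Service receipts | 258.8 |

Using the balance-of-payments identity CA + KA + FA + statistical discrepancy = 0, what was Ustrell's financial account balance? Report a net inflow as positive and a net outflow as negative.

336.3

Goods balance = 360.1 - 580.9 = -220.8
Services balance = 258.8 - 390.3 = -131.5
Trade balance (goods + services) = -220.8 + (-131.5) = -352.3
Net primary income = -38.0
Net secondary income = 9.8
Current account = -352.3 + (-38.0) + 9.8 = -380.5
Financial account = -(-380.5 + 31.5 + 12.7) = 336.3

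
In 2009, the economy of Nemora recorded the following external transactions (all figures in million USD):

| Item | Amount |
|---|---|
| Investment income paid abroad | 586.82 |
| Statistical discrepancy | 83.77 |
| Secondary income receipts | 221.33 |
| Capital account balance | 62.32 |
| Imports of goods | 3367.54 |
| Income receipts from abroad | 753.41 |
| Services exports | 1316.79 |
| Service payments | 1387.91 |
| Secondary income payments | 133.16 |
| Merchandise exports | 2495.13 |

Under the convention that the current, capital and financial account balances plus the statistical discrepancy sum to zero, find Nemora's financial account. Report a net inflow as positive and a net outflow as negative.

Goods balance = 2495.13 - 3367.54 = -872.41
Services balance = 1316.79 - 1387.91 = -71.12
Trade balance (goods + services) = -872.41 + (-71.12) = -943.53
Net primary income = 753.41 - 586.82 = 166.59
Net secondary income = 221.33 - 133.16 = 88.17
Current account = -943.53 + 166.59 + 88.17 = -688.77
Financial account = -(-688.77 + 62.32 + 83.77) = 542.68

542.68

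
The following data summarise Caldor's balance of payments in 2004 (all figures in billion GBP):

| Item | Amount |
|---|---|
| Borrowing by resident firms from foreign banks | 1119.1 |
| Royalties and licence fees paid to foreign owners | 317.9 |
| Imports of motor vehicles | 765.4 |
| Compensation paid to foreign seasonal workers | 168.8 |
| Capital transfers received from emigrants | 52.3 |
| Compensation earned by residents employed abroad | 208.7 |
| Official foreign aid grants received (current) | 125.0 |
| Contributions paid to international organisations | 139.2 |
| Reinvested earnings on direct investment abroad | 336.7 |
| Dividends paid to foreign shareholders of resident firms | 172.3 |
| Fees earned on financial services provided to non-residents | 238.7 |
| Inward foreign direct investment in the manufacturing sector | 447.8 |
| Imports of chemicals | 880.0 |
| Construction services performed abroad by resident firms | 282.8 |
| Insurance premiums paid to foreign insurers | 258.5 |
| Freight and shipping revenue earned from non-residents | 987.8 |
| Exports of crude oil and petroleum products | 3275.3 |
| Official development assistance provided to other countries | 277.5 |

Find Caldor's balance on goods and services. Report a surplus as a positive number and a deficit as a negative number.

Goods: -880.0 + 3275.3 - 765.4 = 1629.9
Services: 282.8 - 258.5 - 317.9 + 987.8 + 238.7 = 932.9
Trade balance = 1629.9 + 932.9 = 2562.8
(Excluded from the trade balance — financial account: borrowing by resident firms from foreign banks 1119.1, inward foreign direct investment in the manufacturing sector 447.8; primary income: compensation paid to foreign seasonal workers 168.8, compensation earned by residents employed abroad 208.7, reinvested earnings on direct investment abroad 336.7, dividends paid to foreign shareholders of resident firms 172.3; capital account: capital transfers received from emigrants 52.3; secondary income: official foreign aid grants received (current) 125.0, contributions paid to international organisations 139.2, official development assistance provided to other countries 277.5.)

2562.8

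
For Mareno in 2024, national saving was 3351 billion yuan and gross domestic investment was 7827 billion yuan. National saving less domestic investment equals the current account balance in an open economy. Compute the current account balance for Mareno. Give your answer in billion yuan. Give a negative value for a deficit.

CA = S - I = 3351 - 7827 = -4476

-4476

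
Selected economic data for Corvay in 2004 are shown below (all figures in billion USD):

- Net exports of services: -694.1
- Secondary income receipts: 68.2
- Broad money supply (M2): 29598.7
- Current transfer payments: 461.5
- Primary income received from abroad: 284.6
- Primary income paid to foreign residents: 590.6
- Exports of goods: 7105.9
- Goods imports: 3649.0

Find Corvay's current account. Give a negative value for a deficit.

Goods balance = 7105.9 - 3649.0 = 3456.9
Services balance = -694.1
Trade balance (goods + services) = 3456.9 + (-694.1) = 2762.8
Net primary income = 284.6 - 590.6 = -306.0
Net secondary income = 68.2 - 461.5 = -393.3
Current account = 2762.8 + (-306.0) + (-393.3) = 2063.5

2063.5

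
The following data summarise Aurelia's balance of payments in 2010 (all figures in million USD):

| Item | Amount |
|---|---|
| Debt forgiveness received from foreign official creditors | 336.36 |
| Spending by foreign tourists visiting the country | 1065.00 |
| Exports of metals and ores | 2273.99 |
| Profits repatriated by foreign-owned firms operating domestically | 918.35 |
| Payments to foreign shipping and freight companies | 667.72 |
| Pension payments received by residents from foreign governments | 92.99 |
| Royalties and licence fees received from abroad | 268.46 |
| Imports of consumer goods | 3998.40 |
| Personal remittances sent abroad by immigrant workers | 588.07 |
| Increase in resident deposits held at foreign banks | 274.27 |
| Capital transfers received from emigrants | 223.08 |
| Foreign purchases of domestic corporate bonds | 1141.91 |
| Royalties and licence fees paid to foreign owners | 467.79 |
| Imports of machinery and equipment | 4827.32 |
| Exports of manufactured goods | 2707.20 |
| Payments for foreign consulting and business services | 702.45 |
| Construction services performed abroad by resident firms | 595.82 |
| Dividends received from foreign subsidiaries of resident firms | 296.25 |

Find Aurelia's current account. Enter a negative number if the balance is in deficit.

-4870.39

Goods: -3998.40 + 2273.99 + 2707.20 - 4827.32 = -3844.53
Services: 595.82 - 667.72 - 467.79 + 1065.00 + 268.46 - 702.45 = 91.32
Primary income: 296.25 - 918.35 = -622.10
Secondary income: -588.07 + 92.99 = -495.08
Current account = (-3844.53) + 91.32 + (-622.10) + (-495.08) = -4870.39
(Excluded from the current account — capital account: debt forgiveness received from foreign official creditors 336.36, capital transfers received from emigrants 223.08; financial account: increase in resident deposits held at foreign banks 274.27, foreign purchases of domestic corporate bonds 1141.91.)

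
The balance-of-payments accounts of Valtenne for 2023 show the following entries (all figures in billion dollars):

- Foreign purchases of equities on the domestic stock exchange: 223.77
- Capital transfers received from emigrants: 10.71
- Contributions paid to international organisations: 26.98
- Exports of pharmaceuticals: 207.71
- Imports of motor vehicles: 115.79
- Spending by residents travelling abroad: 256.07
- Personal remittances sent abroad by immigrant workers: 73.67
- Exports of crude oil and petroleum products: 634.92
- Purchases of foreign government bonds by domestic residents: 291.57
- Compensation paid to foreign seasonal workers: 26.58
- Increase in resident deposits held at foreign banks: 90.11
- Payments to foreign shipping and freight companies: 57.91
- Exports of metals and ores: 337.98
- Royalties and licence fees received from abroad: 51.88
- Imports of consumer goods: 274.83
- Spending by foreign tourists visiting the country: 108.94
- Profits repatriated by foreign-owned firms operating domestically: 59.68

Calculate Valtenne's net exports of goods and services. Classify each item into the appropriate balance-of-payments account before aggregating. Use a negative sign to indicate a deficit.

636.83

Goods: -274.83 - 115.79 + 634.92 + 337.98 + 207.71 = 789.99
Services: 51.88 - 57.91 - 256.07 + 108.94 = -153.16
Trade balance = 789.99 + (-153.16) = 636.83
(Excluded from the trade balance — financial account: foreign purchases of equities on the domestic stock exchange 223.77, purchases of foreign government bonds by domestic residents 291.57, increase in resident deposits held at foreign banks 90.11; capital account: capital transfers received from emigrants 10.71; secondary income: contributions paid to international organisations 26.98, personal remittances sent abroad by immigrant workers 73.67; primary income: compensation paid to foreign seasonal workers 26.58, profits repatriated by foreign-owned firms operating domestically 59.68.)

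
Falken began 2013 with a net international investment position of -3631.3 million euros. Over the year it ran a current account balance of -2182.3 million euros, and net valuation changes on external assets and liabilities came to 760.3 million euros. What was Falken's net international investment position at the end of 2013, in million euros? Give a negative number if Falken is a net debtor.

Change in NIIP = current account + net valuation change = -2182.3 + 760.3 = -1422.0
End-of-year NIIP = -3631.3 + (-1422.0) = -5053.3

-5053.3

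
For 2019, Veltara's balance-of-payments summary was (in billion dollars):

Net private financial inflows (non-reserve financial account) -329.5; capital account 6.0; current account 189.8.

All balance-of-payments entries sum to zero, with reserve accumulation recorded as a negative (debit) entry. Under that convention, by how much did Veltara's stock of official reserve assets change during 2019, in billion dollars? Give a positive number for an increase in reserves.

-133.7

Official reserve transactions balance = -(189.8 + 6.0 + (-329.5)) = 133.7
An accumulation of reserves is recorded as a debit (negative entry), so the change in the stock of reserves is the negative of that balance.
Change in official reserves = -(133.7) = -133.7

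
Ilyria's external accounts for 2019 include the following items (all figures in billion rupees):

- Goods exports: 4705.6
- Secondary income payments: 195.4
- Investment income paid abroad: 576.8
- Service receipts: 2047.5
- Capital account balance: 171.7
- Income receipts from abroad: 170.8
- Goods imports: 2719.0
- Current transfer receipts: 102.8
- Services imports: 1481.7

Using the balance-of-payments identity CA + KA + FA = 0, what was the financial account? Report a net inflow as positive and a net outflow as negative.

-2225.5

Goods balance = 4705.6 - 2719.0 = 1986.6
Services balance = 2047.5 - 1481.7 = 565.8
Trade balance (goods + services) = 1986.6 + 565.8 = 2552.4
Net primary income = 170.8 - 576.8 = -406.0
Net secondary income = 102.8 - 195.4 = -92.6
Current account = 2552.4 + (-406.0) + (-92.6) = 2053.8
Financial account = -(2053.8 + 171.7) = -2225.5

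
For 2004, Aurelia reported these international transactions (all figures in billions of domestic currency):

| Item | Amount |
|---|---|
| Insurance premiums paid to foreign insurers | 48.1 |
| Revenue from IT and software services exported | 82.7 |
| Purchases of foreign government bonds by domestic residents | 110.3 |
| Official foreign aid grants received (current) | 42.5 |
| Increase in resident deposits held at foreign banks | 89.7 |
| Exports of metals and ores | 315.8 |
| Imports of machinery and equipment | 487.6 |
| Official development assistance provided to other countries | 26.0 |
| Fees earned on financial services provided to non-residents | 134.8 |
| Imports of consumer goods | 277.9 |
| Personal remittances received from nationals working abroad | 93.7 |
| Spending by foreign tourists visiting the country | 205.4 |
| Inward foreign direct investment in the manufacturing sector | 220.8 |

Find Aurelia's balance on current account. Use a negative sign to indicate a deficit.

35.3

Goods: 315.8 - 277.9 - 487.6 = -449.7
Services: 82.7 + 205.4 + 134.8 - 48.1 = 374.8
Secondary income: -26.0 + 42.5 + 93.7 = 110.2
Current account = (-449.7) + 374.8 + 110.2 = 35.3
(Excluded from the current account — financial account: purchases of foreign government bonds by domestic residents 110.3, increase in resident deposits held at foreign banks 89.7, inward foreign direct investment in the manufacturing sector 220.8.)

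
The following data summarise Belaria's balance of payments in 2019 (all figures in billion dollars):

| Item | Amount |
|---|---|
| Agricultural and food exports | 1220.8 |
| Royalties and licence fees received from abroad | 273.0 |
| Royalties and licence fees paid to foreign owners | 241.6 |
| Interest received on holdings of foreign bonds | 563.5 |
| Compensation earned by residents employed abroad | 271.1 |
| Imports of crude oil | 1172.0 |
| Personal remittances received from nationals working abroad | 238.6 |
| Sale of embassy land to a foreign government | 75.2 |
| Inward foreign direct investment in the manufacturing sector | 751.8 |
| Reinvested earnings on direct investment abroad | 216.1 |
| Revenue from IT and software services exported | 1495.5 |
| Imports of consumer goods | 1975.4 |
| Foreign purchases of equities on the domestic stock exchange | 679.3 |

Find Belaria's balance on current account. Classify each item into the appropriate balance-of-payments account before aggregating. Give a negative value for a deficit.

889.6

Goods: -1975.4 + 1220.8 - 1172.0 = -1926.6
Services: -241.6 + 273.0 + 1495.5 = 1526.9
Primary income: 271.1 + 216.1 + 563.5 = 1050.7
Secondary income: 238.6
Current account = (-1926.6) + 1526.9 + 1050.7 + 238.6 = 889.6
(Excluded from the current account — capital account: sale of embassy land to a foreign government 75.2; financial account: inward foreign direct investment in the manufacturing sector 751.8, foreign purchases of equities on the domestic stock exchange 679.3.)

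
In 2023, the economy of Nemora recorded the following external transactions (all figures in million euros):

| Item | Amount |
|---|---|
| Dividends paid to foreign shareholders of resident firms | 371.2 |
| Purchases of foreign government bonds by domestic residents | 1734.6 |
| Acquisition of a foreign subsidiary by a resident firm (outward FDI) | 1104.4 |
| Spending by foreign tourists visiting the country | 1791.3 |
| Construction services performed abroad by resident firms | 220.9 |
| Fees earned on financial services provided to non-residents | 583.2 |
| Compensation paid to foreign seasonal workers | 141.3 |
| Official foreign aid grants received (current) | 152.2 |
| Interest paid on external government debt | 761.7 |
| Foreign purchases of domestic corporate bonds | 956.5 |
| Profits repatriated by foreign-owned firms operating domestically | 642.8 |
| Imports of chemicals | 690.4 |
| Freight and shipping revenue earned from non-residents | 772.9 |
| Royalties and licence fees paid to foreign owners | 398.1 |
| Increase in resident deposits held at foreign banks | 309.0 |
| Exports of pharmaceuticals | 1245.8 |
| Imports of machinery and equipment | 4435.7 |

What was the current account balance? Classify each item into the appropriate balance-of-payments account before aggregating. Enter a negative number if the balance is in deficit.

Goods: 1245.8 - 4435.7 - 690.4 = -3880.3
Services: 1791.3 + 772.9 + 583.2 - 398.1 + 220.9 = 2970.2
Primary income: -371.2 - 761.7 - 141.3 - 642.8 = -1917.0
Secondary income: 152.2
Current account = (-3880.3) + 2970.2 + (-1917.0) + 152.2 = -2674.9
(Excluded from the current account — financial account: purchases of foreign government bonds by domestic residents 1734.6, acquisition of a foreign subsidiary by a resident firm (outward FDI) 1104.4, foreign purchases of domestic corporate bonds 956.5, increase in resident deposits held at foreign banks 309.0.)

-2674.9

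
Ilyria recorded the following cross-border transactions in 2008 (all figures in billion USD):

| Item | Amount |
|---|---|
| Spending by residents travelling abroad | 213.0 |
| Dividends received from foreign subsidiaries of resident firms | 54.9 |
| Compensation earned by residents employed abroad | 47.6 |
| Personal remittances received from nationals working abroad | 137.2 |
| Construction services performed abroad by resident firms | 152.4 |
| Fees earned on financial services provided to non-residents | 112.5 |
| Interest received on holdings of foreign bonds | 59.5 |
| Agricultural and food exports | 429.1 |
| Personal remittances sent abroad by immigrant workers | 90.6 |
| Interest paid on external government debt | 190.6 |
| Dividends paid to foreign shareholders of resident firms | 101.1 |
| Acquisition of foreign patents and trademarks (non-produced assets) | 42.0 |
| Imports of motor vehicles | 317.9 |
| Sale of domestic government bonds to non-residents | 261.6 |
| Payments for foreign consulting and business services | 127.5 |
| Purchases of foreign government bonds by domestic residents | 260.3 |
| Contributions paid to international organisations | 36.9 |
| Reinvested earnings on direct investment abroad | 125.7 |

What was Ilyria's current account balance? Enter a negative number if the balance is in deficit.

41.3

Goods: -317.9 + 429.1 = 111.2
Services: 152.4 - 213.0 - 127.5 + 112.5 = -75.6
Primary income: 54.9 - 101.1 + 59.5 - 190.6 + 125.7 + 47.6 = -4.0
Secondary income: -90.6 + 137.2 - 36.9 = 9.7
Current account = 111.2 + (-75.6) + (-4.0) + 9.7 = 41.3
(Excluded from the current account — capital account: acquisition of foreign patents and trademarks (non-produced assets) 42.0; financial account: sale of domestic government bonds to non-residents 261.6, purchases of foreign government bonds by domestic residents 260.3.)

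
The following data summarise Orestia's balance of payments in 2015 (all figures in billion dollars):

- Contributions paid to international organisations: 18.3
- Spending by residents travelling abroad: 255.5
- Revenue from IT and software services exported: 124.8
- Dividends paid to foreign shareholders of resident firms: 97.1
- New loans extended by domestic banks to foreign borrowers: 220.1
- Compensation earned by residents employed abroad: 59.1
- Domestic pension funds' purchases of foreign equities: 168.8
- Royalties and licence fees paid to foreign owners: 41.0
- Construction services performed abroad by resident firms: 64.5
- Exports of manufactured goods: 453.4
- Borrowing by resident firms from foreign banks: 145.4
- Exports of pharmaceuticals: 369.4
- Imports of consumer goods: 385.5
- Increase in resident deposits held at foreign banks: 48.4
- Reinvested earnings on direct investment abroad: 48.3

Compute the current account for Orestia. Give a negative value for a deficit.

Goods: -385.5 + 369.4 + 453.4 = 437.3
Services: 64.5 - 41.0 - 255.5 + 124.8 = -107.2
Primary income: 59.1 + 48.3 - 97.1 = 10.3
Secondary income: -18.3
Current account = 437.3 + (-107.2) + 10.3 + (-18.3) = 322.1
(Excluded from the current account — financial account: new loans extended by domestic banks to foreign borrowers 220.1, domestic pension funds' purchases of foreign equities 168.8, borrowing by resident firms from foreign banks 145.4, increase in resident deposits held at foreign banks 48.4.)

322.1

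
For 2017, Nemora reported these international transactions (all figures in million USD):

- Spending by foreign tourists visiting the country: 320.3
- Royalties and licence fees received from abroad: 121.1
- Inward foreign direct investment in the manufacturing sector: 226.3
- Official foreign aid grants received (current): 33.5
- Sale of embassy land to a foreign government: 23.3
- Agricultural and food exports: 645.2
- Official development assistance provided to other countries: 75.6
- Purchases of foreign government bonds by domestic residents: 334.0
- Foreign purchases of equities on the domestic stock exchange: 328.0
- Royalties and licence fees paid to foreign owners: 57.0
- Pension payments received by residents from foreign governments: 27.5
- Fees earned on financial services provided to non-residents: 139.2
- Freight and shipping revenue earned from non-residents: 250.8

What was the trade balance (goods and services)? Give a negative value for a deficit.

Goods: 645.2
Services: 320.3 + 121.1 - 57.0 + 250.8 + 139.2 = 774.4
Trade balance = 645.2 + 774.4 = 1419.6
(Excluded from the trade balance — financial account: inward foreign direct investment in the manufacturing sector 226.3, purchases of foreign government bonds by domestic residents 334.0, foreign purchases of equities on the domestic stock exchange 328.0; secondary income: official foreign aid grants received (current) 33.5, official development assistance provided to other countries 75.6, pension payments received by residents from foreign governments 27.5; capital account: sale of embassy land to a foreign government 23.3.)

1419.6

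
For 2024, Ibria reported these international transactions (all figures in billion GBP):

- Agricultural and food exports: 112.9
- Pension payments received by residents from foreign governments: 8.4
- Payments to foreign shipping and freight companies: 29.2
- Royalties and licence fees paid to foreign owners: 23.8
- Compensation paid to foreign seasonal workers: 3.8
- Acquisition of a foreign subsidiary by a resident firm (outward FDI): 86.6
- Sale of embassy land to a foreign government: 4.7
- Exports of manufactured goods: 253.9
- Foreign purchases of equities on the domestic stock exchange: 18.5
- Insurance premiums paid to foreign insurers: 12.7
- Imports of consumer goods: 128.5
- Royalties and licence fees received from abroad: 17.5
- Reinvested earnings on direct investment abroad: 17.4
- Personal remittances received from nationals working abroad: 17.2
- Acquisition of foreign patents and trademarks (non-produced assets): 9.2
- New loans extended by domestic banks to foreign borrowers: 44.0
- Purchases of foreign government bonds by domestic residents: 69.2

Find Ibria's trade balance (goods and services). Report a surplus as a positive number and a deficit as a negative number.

Goods: -128.5 + 253.9 + 112.9 = 238.3
Services: -29.2 - 23.8 + 17.5 - 12.7 = -48.2
Trade balance = 238.3 + (-48.2) = 190.1
(Excluded from the trade balance — secondary income: pension payments received by residents from foreign governments 8.4, personal remittances received from nationals working abroad 17.2; primary income: compensation paid to foreign seasonal workers 3.8, reinvested earnings on direct investment abroad 17.4; financial account: acquisition of a foreign subsidiary by a resident firm (outward FDI) 86.6, foreign purchases of equities on the domestic stock exchange 18.5, new loans extended by domestic banks to foreign borrowers 44.0, purchases of foreign government bonds by domestic residents 69.2; capital account: sale of embassy land to a foreign government 4.7, acquisition of foreign patents and trademarks (non-produced assets) 9.2.)

190.1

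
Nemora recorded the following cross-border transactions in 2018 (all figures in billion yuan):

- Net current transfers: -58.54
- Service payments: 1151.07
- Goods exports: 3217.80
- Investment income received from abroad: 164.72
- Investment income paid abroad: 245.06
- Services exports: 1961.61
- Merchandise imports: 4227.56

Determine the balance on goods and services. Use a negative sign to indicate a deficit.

-199.22

Goods balance = 3217.80 - 4227.56 = -1009.76
Services balance = 1961.61 - 1151.07 = 810.54
Trade balance (goods + services) = -1009.76 + 810.54 = -199.22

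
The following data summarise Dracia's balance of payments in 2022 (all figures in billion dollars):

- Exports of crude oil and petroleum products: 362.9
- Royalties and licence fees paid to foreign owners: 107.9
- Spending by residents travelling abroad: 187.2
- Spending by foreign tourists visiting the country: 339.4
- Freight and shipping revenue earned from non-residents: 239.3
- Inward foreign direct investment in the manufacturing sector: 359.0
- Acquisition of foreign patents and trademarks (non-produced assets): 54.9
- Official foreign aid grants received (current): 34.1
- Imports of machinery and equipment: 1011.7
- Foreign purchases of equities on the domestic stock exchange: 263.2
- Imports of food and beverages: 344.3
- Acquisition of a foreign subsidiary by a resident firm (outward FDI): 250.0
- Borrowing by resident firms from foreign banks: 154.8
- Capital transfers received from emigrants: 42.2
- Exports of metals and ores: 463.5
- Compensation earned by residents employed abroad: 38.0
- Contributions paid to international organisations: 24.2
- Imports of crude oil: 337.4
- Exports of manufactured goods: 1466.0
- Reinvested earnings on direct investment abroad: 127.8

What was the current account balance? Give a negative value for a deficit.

1058.3

Goods: -1011.7 + 362.9 + 463.5 + 1466.0 - 337.4 - 344.3 = 599.0
Services: 239.3 - 187.2 + 339.4 - 107.9 = 283.6
Primary income: 38.0 + 127.8 = 165.8
Secondary income: -24.2 + 34.1 = 9.9
Current account = 599.0 + 283.6 + 165.8 + 9.9 = 1058.3
(Excluded from the current account — financial account: inward foreign direct investment in the manufacturing sector 359.0, foreign purchases of equities on the domestic stock exchange 263.2, acquisition of a foreign subsidiary by a resident firm (outward FDI) 250.0, borrowing by resident firms from foreign banks 154.8; capital account: acquisition of foreign patents and trademarks (non-produced assets) 54.9, capital transfers received from emigrants 42.2.)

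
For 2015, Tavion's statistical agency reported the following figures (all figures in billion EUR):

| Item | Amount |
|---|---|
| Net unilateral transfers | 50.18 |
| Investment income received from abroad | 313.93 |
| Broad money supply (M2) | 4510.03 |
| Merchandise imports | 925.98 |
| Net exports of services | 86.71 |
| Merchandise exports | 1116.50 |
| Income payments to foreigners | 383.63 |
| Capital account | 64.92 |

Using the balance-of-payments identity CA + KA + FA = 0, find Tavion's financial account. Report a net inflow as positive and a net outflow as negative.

-322.63

Goods balance = 1116.50 - 925.98 = 190.52
Services balance = 86.71
Trade balance (goods + services) = 190.52 + 86.71 = 277.23
Net primary income = 313.93 - 383.63 = -69.70
Net secondary income = 50.18
Current account = 277.23 + (-69.70) + 50.18 = 257.71
Financial account = -(257.71 + 64.92) = -322.63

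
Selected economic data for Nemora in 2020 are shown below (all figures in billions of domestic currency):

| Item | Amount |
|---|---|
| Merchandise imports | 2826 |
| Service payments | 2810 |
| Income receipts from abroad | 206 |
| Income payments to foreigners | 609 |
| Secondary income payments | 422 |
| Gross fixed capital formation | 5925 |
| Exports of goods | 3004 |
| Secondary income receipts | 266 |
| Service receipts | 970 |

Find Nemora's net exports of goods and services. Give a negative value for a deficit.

-1662

Goods balance = 3004 - 2826 = 178
Services balance = 970 - 2810 = -1840
Trade balance (goods + services) = 178 + (-1840) = -1662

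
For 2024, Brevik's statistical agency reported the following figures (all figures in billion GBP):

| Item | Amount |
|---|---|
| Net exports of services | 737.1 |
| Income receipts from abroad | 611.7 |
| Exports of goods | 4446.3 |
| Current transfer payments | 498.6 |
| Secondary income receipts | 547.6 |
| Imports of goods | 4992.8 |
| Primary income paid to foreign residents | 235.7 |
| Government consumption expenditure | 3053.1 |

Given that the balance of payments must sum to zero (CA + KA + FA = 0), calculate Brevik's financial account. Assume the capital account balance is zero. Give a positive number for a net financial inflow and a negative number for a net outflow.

Goods balance = 4446.3 - 4992.8 = -546.5
Services balance = 737.1
Trade balance (goods + services) = -546.5 + 737.1 = 190.6
Net primary income = 611.7 - 235.7 = 376.0
Net secondary income = 547.6 - 498.6 = 49.0
Current account = 190.6 + 376.0 + 49.0 = 615.6
Financial account = -(615.6) = -615.6

-615.6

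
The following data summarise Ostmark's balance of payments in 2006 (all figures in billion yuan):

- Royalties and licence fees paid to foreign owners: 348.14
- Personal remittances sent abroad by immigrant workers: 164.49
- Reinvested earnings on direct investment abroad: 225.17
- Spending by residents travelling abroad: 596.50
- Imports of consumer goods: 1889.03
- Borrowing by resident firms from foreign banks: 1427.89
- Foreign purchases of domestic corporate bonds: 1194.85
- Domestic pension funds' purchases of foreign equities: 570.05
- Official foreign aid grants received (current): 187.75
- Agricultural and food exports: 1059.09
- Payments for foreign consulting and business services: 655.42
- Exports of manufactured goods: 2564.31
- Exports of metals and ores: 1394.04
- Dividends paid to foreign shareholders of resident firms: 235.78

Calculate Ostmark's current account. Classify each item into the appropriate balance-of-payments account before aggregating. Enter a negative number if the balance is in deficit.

Goods: 1394.04 + 2564.31 + 1059.09 - 1889.03 = 3128.41
Services: -655.42 - 596.50 - 348.14 = -1600.06
Primary income: 225.17 - 235.78 = -10.61
Secondary income: 187.75 - 164.49 = 23.26
Current account = 3128.41 + (-1600.06) + (-10.61) + 23.26 = 1541.00
(Excluded from the current account — financial account: borrowing by resident firms from foreign banks 1427.89, foreign purchases of domestic corporate bonds 1194.85, domestic pension funds' purchases of foreign equities 570.05.)

1541.00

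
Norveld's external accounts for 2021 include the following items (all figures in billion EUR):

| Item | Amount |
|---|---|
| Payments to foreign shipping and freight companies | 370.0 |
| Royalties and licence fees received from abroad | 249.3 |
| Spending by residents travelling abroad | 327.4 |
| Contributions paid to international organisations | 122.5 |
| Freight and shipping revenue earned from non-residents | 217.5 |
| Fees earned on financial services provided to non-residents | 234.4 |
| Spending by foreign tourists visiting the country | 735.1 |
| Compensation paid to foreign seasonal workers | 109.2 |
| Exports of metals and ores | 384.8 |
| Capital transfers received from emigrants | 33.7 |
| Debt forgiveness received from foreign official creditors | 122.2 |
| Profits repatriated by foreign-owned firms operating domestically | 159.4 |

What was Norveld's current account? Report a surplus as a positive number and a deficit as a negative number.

732.6

Goods: 384.8
Services: 217.5 + 735.1 + 249.3 - 327.4 - 370.0 + 234.4 = 738.9
Primary income: -109.2 - 159.4 = -268.6
Secondary income: -122.5
Current account = 384.8 + 738.9 + (-268.6) + (-122.5) = 732.6
(Excluded from the current account — capital account: capital transfers received from emigrants 33.7, debt forgiveness received from foreign official creditors 122.2.)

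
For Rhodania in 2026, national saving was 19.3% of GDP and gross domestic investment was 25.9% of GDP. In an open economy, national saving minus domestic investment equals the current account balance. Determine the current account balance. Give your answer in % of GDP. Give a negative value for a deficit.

S - I = CA (net lending to the rest of the world).
CA = S - I = 19.3 - 25.9 = -6.6

-6.6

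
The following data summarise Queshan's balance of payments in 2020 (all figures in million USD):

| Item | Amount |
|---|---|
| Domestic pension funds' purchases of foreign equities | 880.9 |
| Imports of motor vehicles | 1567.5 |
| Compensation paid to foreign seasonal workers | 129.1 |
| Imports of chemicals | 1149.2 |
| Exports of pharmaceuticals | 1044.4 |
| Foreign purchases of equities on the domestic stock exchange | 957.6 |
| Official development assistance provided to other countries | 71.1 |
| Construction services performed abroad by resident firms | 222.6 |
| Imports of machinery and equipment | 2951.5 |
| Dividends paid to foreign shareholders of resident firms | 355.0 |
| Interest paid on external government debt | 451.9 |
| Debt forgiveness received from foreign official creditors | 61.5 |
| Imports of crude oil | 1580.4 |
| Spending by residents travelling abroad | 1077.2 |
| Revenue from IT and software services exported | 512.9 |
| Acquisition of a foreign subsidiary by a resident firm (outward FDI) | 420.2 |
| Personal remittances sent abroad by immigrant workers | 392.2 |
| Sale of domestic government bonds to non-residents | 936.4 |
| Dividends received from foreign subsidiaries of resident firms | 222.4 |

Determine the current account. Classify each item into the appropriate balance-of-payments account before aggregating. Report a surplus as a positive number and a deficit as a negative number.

Goods: -2951.5 - 1567.5 + 1044.4 - 1149.2 - 1580.4 = -6204.2
Services: 222.6 + 512.9 - 1077.2 = -341.7
Primary income: -355.0 + 222.4 - 451.9 - 129.1 = -713.6
Secondary income: -392.2 - 71.1 = -463.3
Current account = (-6204.2) + (-341.7) + (-713.6) + (-463.3) = -7722.8
(Excluded from the current account — financial account: domestic pension funds' purchases of foreign equities 880.9, foreign purchases of equities on the domestic stock exchange 957.6, acquisition of a foreign subsidiary by a resident firm (outward FDI) 420.2, sale of domestic government bonds to non-residents 936.4; capital account: debt forgiveness received from foreign official creditors 61.5.)

-7722.8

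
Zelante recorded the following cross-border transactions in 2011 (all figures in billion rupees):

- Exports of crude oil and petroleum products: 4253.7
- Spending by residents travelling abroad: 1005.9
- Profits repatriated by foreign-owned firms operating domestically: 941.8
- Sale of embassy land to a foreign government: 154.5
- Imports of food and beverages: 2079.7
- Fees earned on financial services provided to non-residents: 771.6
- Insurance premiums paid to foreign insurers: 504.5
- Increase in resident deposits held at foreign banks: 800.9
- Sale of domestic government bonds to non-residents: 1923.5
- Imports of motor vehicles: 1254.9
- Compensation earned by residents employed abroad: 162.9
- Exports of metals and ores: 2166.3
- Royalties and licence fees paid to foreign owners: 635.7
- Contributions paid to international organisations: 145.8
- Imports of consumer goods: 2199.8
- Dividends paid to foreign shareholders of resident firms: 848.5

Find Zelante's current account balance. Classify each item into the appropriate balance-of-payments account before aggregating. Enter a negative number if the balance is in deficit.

-2262.1

Goods: -2079.7 - 1254.9 + 2166.3 - 2199.8 + 4253.7 = 885.6
Services: 771.6 - 635.7 - 1005.9 - 504.5 = -1374.5
Primary income: 162.9 - 848.5 - 941.8 = -1627.4
Secondary income: -145.8
Current account = 885.6 + (-1374.5) + (-1627.4) + (-145.8) = -2262.1
(Excluded from the current account — capital account: sale of embassy land to a foreign government 154.5; financial account: increase in resident deposits held at foreign banks 800.9, sale of domestic government bonds to non-residents 1923.5.)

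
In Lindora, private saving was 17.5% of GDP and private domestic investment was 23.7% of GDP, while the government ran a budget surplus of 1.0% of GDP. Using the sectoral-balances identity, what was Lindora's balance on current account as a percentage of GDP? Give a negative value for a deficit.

-5.2

By the sectoral-balances identity, CA = (S_private - I) + (T - G).
Private balance = 17.5 - 23.7 = -6.2
Government balance (T - G) = 1.0
CA = -6.2 + 1.0 = -5.2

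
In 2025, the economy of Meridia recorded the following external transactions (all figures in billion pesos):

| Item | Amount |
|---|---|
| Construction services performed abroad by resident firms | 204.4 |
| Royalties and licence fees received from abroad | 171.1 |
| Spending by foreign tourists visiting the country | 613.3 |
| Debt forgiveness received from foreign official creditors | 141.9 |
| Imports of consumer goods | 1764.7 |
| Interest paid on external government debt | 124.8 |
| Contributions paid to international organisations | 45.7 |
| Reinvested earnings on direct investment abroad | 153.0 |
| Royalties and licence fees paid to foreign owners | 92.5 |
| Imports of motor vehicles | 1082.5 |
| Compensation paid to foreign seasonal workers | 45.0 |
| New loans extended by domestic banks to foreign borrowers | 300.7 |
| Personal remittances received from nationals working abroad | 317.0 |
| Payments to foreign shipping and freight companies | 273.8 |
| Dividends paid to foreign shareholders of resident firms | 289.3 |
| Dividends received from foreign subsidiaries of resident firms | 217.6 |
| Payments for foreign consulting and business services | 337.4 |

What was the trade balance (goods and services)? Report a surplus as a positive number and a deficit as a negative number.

Goods: -1764.7 - 1082.5 = -2847.2
Services: -273.8 + 171.1 + 613.3 + 204.4 - 92.5 - 337.4 = 285.1
Trade balance = -2847.2 + 285.1 = -2562.1
(Excluded from the trade balance — capital account: debt forgiveness received from foreign official creditors 141.9; primary income: interest paid on external government debt 124.8, reinvested earnings on direct investment abroad 153.0, compensation paid to foreign seasonal workers 45.0, dividends paid to foreign shareholders of resident firms 289.3, dividends received from foreign subsidiaries of resident firms 217.6; secondary income: contributions paid to international organisations 45.7, personal remittances received from nationals working abroad 317.0; financial account: new loans extended by domestic banks to foreign borrowers 300.7.)

-2562.1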